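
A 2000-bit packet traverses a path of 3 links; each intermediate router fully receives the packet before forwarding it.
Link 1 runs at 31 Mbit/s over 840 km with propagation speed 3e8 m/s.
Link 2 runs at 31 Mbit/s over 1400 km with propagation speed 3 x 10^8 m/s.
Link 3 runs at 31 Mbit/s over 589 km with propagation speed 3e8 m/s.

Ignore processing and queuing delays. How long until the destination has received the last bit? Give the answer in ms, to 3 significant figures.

9.62 ms

Transmission delay per hop = L/R = 2000/31000000 = 0.0645161 ms; 3 hops → 0.193548 ms.
Propagation delays (d/s per hop): 2.8, 4.66667, 1.96333 ms; sum = 9.43 ms.
End-to-end = 9.62 ms.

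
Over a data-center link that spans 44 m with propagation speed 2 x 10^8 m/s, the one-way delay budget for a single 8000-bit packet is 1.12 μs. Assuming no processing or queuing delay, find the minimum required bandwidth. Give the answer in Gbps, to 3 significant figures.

Propagation delay = 44 / 200000000 = 0.22 μs.
Transmission budget = 1.12 − 0.22 = 0.9 μs.
R ≥ L / t_tx = 8000 bits / 9e-07 s = 8.89 Gbps.

8.89 Gbps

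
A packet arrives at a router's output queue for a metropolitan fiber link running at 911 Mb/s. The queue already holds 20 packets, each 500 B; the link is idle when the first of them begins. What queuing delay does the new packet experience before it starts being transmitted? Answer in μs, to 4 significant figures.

Each queued packet: L/R = 4000/911000000 = 4.39078 μs.
20 queued → 87.8156 μs.
Queuing delay = 87.82 μs.

87.82 μs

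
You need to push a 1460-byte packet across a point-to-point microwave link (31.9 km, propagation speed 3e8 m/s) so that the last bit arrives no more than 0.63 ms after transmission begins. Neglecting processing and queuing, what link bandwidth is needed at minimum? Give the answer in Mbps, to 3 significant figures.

22.3 Mbps

L = 11680 bits.
Propagation delay = 31900 / 300000000 = 0.106333 ms.
Transmission budget = 0.63 − 0.106333 = 0.523667 ms.
R ≥ L / t_tx = 11680 bits / 0.000523667 s = 22.3 Mbps.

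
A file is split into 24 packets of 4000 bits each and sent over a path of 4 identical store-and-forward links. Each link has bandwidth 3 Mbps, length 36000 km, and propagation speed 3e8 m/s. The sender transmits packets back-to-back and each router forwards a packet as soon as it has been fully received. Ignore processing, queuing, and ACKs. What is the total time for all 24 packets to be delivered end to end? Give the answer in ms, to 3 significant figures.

Per-hop transmission t_tx = L/R = 4000/3000000 = 1.33333 ms.
Per-hop propagation t_prop = 36000000/300000000 = 120 ms.
Pipeline fill: first packet needs 4·t_tx to clear all hops; remaining 23 packets each add one t_tx.
Total = (4+24-1)·t_tx + 4·t_prop = 27·1.33333 + 4·120 = 516 ms.

516 ms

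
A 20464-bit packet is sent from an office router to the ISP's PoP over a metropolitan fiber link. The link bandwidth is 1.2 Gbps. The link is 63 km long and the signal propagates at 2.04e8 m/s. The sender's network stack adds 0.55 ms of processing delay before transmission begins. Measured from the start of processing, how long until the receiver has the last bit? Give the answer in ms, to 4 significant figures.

0.8759 ms

Transmission delay = L/R = 20464 / 1200000000 = 0.0170533 ms.
Propagation delay = d/s = 63000 m / 204000000 m/s = 0.308824 ms.
Plus processing delay 0.55 ms = 0.55 ms.
Total = 0.8759 ms.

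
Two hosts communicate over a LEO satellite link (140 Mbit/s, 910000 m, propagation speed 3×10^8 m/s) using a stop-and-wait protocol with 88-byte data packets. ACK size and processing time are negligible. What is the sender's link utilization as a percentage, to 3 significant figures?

t_tx = L/R = 704/140000000 = 5.02857e-06 s.
t_prop = 910000/300000000 = 0.00303333 s; RTT = 0.00606667 s.
Cycle = t_tx + RTT = 0.0060717 s.
Utilization = t_tx / cycle = 5.02857e-06/0.0060717 = 0.0828 %.

0.0828 %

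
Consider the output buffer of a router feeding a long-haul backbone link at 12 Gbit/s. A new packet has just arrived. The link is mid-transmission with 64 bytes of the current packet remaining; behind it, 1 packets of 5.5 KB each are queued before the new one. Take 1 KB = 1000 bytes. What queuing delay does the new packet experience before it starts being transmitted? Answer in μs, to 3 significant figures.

3.71 μs

Each queued packet: L/R = 44000/12000000000 = 3.66667 μs.
1 queued → 3.66667 μs.
Plus remaining 512 bits of current packet: 0.0426667 μs.
Queuing delay = 3.71 μs.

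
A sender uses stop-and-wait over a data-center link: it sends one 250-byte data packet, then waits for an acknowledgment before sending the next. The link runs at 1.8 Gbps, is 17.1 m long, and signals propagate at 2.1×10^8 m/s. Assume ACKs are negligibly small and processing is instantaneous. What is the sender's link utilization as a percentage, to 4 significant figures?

87.22 %

t_tx = L/R = 2000/1800000000 = 1.11111e-06 s.
t_prop = 17.1/210000000 = 8.14286e-08 s; RTT = 1.62857e-07 s.
Cycle = t_tx + RTT = 1.27397e-06 s.
Utilization = t_tx / cycle = 1.11111e-06/1.27397e-06 = 87.22 %.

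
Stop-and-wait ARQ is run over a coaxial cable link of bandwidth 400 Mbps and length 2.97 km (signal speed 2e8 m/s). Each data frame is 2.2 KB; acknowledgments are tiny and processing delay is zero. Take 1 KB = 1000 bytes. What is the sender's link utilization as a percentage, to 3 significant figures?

t_tx = L/R = 17600/400000000 = 4.4e-05 s.
t_prop = 2970/200000000 = 1.485e-05 s; RTT = 2.97e-05 s.
Cycle = t_tx + RTT = 7.37e-05 s.
Utilization = t_tx / cycle = 4.4e-05/7.37e-05 = 59.7 %.

59.7 %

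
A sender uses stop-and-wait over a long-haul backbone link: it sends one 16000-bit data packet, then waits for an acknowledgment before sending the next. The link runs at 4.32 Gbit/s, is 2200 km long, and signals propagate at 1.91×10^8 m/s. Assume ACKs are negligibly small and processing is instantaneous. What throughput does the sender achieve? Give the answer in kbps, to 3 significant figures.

694 kbps

t_tx = L/R = 16000/4320000000 = 3.7037e-06 s.
t_prop = 2200000/191000000 = 0.0115183 s; RTT = 0.0230366 s.
Cycle = t_tx + RTT = 0.0230404 s.
Throughput = L / cycle = 16000 / 0.0230404 = 694 kbps.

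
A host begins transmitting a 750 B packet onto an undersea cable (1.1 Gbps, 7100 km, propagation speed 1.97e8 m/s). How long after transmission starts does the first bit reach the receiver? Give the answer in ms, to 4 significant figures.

First bit experiences only propagation delay: d/s = 7100000/197000000 = 36.04 ms.

36.04 ms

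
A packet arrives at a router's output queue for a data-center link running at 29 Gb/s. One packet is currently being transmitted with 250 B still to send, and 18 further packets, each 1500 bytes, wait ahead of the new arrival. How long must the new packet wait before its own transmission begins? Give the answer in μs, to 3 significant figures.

7.52 μs

Each queued packet: L/R = 12000/29000000000 = 0.413793 μs.
18 queued → 7.44828 μs.
Plus remaining 2000 bits of current packet: 0.0689655 μs.
Queuing delay = 7.52 μs.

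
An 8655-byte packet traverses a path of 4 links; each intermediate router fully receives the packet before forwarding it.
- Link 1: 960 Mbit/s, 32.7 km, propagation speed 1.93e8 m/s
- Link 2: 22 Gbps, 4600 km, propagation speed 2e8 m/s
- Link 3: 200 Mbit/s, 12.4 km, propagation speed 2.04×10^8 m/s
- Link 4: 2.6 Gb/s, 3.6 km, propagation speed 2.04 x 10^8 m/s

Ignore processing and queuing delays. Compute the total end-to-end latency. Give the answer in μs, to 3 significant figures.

23700 μs

L = 8655 × 8 = 69240 bits.
Transmission delays (L/R per hop): 72.125, 3.14727, 346.2, 26.6308 μs; sum = 448.103 μs.
Propagation delays (d/s per hop): 169.43, 23000, 60.7843, 17.6471 μs; sum = 23247.9 μs.
End-to-end = 23700 μs.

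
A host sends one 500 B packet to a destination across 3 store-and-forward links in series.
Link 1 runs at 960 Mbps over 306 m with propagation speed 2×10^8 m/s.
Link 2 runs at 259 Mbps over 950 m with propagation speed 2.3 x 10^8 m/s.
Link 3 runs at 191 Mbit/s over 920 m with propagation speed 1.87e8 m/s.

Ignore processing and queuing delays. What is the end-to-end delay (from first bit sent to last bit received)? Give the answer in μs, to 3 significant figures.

L = 500 × 8 = 4000 bits.
Transmission delays (L/R per hop): 4.16667, 15.444, 20.9424 μs; sum = 40.5531 μs.
Propagation delays (d/s per hop): 1.53, 4.13043, 4.91979 μs; sum = 10.5802 μs.
End-to-end = 51.1 μs.

51.1 μs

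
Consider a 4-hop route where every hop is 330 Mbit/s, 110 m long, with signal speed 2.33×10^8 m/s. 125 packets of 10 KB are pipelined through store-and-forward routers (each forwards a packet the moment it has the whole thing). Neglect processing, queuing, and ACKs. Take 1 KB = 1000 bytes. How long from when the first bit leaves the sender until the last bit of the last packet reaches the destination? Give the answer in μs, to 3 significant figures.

31000 μs

Per-hop transmission t_tx = L/R = 80000/330000000 = 242.424 μs.
Per-hop propagation t_prop = 110/233000000 = 0.472103 μs.
Pipeline fill: first packet needs 4·t_tx to clear all hops; remaining 124 packets each add one t_tx.
Total = (4+125-1)·t_tx + 4·t_prop = 128·242.424 + 4·0.472103 = 31000 μs.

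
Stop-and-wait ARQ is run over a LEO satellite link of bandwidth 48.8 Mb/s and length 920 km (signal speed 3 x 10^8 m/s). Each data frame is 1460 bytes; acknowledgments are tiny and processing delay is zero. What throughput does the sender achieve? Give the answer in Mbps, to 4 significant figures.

1.833 Mbps

t_tx = L/R = 11680/48800000 = 0.000239344 s.
t_prop = 920000/300000000 = 0.00306667 s; RTT = 0.00613333 s.
Cycle = t_tx + RTT = 0.00637268 s.
Throughput = L / cycle = 11680 / 0.00637268 = 1.833 Mbps.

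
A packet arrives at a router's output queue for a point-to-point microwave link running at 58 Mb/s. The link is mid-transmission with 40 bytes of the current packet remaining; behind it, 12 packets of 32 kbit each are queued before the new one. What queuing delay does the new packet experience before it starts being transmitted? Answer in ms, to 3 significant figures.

Each queued packet: L/R = 32000/58000000 = 0.551724 ms.
12 queued → 6.62069 ms.
Plus remaining 320 bits of current packet: 0.00551724 ms.
Queuing delay = 6.63 ms.

6.63 ms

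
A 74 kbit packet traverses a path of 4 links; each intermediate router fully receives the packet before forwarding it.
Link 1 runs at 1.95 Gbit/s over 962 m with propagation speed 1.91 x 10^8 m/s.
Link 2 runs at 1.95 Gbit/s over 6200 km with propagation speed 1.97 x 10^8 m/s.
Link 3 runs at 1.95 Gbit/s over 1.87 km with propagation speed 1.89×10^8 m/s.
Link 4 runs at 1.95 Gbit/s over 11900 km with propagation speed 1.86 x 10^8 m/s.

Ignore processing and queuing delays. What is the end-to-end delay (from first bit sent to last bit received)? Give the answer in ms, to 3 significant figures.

95.6 ms

L = 74000 bits.
Transmission delay per hop = L/R = 74000/1950000000 = 0.0379487 ms; 4 hops → 0.151795 ms.
Propagation delays (d/s per hop): 0.00503665, 31.4721, 0.00989418, 63.9785 ms; sum = 95.4655 ms.
End-to-end = 95.6 ms.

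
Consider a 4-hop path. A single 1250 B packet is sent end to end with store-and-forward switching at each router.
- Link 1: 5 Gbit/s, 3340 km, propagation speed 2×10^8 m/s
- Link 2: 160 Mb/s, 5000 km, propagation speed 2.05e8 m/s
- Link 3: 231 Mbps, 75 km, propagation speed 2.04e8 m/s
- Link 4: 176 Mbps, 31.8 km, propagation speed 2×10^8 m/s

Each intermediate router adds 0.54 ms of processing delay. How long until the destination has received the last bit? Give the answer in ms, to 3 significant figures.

L = 1250 × 8 = 10000 bits.
Transmission delays (L/R per hop): 0.002, 0.0625, 0.04329, 0.0568182 ms; sum = 0.164608 ms.
Propagation delays (d/s per hop): 16.7, 24.3902, 0.367647, 0.159 ms; sum = 41.6169 ms.
Processing at 3 router(s): 3 × 0.54 ms = 1.62 ms.
End-to-end = 43.4 ms.

43.4 ms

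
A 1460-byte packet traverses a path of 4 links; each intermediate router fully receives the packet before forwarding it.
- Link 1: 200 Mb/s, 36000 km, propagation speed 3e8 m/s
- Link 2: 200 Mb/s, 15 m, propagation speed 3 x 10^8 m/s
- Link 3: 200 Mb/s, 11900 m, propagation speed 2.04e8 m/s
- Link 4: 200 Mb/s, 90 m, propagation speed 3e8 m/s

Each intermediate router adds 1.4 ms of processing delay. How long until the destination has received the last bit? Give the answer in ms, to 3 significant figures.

L = 1460 × 8 = 11680 bits.
Transmission delay per hop = L/R = 11680/200000000 = 0.0584 ms; 4 hops → 0.2336 ms.
Propagation delays (d/s per hop): 120, 5e-05, 0.0583333, 0.0003 ms; sum = 120.059 ms.
Processing at 3 router(s): 3 × 1.4 ms = 4.2 ms.
End-to-end = 124 ms.

124 ms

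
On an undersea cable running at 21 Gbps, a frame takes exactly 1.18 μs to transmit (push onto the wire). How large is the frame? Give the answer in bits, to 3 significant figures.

L = R × t_tx = 21000000000 b/s × 1.18e-06 s = 24780 bits.

24800 bits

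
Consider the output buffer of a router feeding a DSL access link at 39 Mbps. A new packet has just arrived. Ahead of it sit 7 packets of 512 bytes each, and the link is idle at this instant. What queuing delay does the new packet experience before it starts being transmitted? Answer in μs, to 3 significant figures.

Each queued packet: L/R = 4096/39000000 = 105.026 μs.
7 queued → 735.179 μs.
Queuing delay = 735 μs.

735 μs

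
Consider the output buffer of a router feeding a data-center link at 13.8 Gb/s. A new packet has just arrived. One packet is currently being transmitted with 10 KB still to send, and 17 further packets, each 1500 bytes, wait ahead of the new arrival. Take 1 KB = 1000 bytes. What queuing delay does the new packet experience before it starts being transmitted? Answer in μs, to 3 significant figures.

Each queued packet: L/R = 12000/13800000000 = 0.869565 μs.
17 queued → 14.7826 μs.
Plus remaining 80000 bits of current packet: 5.7971 μs.
Queuing delay = 20.6 μs.

20.6 μs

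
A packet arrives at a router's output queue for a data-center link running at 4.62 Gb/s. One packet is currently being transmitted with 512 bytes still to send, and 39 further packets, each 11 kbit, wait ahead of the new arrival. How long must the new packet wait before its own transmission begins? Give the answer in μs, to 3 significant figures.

Each queued packet: L/R = 11000/4620000000 = 2.38095 μs.
39 queued → 92.8571 μs.
Plus remaining 4096 bits of current packet: 0.88658 μs.
Queuing delay = 93.7 μs.

93.7 μs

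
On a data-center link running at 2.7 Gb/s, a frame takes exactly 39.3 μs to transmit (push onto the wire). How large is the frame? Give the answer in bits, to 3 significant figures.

L = R × t_tx = 2700000000 b/s × 3.93e-05 s = 106110 bits.

106000 bits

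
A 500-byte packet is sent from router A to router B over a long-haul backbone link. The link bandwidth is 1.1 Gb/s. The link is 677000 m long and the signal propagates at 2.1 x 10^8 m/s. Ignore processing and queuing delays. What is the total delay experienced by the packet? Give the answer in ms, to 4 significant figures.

3.227 ms

L = 500 × 8 = 4000 bits.
Transmission delay = L/R = 4000 / 1100000000 = 0.00363636 ms.
Propagation delay = d/s = 677000 m / 210000000 m/s = 3.22381 ms.
Total = 3.227 ms.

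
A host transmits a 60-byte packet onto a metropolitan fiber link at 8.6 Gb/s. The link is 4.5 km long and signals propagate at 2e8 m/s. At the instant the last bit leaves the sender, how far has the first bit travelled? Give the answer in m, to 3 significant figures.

t_tx = L/R = 480/8600000000 = 5.5814e-08 s.
Distance = s × t_tx = 200000000 × 5.5814e-08 = 11.2 m.

11.2 m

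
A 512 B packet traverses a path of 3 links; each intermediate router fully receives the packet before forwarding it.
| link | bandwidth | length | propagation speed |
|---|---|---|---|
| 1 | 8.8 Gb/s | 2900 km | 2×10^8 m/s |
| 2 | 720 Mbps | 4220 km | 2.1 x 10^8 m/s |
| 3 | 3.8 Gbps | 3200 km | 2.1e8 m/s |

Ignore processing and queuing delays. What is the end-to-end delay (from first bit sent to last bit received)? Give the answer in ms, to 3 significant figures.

L = 512 × 8 = 4096 bits.
Transmission delays (L/R per hop): 0.000465455, 0.00568889, 0.00107789 ms; sum = 0.00723224 ms.
Propagation delays (d/s per hop): 14.5, 20.0952, 15.2381 ms; sum = 49.8333 ms.
End-to-end = 49.8 ms.

49.8 ms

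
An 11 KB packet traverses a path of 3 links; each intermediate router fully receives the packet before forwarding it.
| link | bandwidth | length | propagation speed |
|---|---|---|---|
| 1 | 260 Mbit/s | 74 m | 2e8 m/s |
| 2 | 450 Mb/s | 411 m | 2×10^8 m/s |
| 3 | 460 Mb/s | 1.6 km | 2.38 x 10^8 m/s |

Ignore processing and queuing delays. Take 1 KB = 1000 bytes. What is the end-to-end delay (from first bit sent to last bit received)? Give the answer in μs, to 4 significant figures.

L = 88000 bits.
Transmission delays (L/R per hop): 338.462, 195.556, 191.304 μs; sum = 725.321 μs.
Propagation delays (d/s per hop): 0.37, 2.055, 6.72269 μs; sum = 9.14769 μs.
End-to-end = 734.5 μs.

734.5 μs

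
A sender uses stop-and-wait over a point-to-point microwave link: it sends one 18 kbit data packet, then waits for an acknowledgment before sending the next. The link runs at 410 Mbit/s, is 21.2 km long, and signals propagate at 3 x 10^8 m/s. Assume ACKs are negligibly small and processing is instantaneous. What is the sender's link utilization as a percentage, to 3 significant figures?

23.7 %

t_tx = L/R = 18000/410000000 = 4.39024e-05 s.
t_prop = 21200/300000000 = 7.06667e-05 s; RTT = 0.000141333 s.
Cycle = t_tx + RTT = 0.000185236 s.
Utilization = t_tx / cycle = 4.39024e-05/0.000185236 = 23.7 %.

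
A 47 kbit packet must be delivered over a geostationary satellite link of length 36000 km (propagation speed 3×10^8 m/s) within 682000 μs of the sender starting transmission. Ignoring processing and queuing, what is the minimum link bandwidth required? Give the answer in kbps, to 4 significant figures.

Propagation delay = 36000000 / 300000000 = 120000 μs.
Transmission budget = 682000 − 120000 = 562000 μs.
R ≥ L / t_tx = 47000 bits / 0.562 s = 83.63 kbps.

83.63 kbps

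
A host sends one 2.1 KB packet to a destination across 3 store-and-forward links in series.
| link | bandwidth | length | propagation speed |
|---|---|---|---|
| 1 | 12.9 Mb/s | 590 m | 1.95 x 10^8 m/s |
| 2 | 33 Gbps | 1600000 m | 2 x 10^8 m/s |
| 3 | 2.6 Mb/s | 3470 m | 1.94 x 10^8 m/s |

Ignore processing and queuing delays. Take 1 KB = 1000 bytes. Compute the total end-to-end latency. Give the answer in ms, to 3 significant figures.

L = 16800 bits.
Transmission delays (L/R per hop): 1.30233, 0.000509091, 6.46154 ms; sum = 7.76437 ms.
Propagation delays (d/s per hop): 0.00302564, 8, 0.0178866 ms; sum = 8.02091 ms.
End-to-end = 15.8 ms.

15.8 ms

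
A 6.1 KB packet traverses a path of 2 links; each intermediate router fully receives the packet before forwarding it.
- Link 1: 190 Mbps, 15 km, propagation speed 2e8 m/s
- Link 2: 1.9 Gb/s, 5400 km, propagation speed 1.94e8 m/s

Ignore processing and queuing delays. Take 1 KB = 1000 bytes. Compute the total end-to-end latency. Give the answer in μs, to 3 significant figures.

28200 μs

L = 48800 bits.
Transmission delays (L/R per hop): 256.842, 25.6842 μs; sum = 282.526 μs.
Propagation delays (d/s per hop): 75, 27835.1 μs; sum = 27910.1 μs.
End-to-end = 28200 μs.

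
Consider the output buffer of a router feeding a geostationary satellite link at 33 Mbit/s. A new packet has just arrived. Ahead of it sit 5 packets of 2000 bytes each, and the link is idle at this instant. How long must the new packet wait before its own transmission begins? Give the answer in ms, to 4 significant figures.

2.424 ms

Each queued packet: L/R = 16000/33000000 = 0.484848 ms.
5 queued → 2.42424 ms.
Queuing delay = 2.424 ms.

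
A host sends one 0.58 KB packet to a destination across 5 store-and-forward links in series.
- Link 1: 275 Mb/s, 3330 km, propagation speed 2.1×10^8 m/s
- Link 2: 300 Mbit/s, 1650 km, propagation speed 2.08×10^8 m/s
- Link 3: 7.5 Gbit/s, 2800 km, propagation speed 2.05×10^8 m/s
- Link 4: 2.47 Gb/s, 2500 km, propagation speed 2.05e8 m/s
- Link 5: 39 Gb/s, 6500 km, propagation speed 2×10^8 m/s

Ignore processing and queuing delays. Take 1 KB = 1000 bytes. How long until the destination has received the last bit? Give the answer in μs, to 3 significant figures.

82200 μs

L = 4640 bits.
Transmission delays (L/R per hop): 16.8727, 15.4667, 0.618667, 1.87854, 0.118974 μs; sum = 34.9556 μs.
Propagation delays (d/s per hop): 15857.1, 7932.69, 13658.5, 12195.1, 32500 μs; sum = 82143.5 μs.
End-to-end = 82200 μs.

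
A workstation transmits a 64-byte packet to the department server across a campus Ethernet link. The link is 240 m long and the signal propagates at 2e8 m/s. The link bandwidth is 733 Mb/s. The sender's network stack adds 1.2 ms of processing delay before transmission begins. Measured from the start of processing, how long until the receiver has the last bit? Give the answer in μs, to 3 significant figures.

L = 64 × 8 = 512 bits.
Transmission delay = L/R = 512 / 733000000 = 0.698499 μs.
Propagation delay = d/s = 240 m / 200000000 m/s = 1.2 μs.
Plus processing delay 1.2 ms = 1200 μs.
Total = 1200 μs.

1200 μs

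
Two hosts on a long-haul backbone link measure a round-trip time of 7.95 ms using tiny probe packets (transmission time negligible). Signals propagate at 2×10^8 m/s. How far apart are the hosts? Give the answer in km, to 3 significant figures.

795 km

One-way propagation = RTT/2 = 3.975 ms.
d = s × t = 200000000 × 0.003975 = 795 km.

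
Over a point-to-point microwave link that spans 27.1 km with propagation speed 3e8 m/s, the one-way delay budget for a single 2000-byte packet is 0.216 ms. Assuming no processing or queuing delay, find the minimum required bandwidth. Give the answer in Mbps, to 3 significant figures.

L = 16000 bits.
Propagation delay = 27100 / 300000000 = 0.0903333 ms.
Transmission budget = 0.216 − 0.0903333 = 0.125667 ms.
R ≥ L / t_tx = 16000 bits / 0.000125667 s = 127 Mbps.

127 Mbps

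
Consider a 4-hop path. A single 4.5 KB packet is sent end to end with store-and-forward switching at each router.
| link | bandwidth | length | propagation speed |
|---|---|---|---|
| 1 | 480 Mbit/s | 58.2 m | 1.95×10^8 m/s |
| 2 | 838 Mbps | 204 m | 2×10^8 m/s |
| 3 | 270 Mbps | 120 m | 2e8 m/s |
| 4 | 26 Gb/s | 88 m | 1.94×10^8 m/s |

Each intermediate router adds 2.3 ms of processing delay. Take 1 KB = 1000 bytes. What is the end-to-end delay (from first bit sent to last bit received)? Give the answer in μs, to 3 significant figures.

7160 μs

L = 36000 bits.
Transmission delays (L/R per hop): 75, 42.9594, 133.333, 1.38462 μs; sum = 252.677 μs.
Propagation delays (d/s per hop): 0.298462, 1.02, 0.6, 0.453608 μs; sum = 2.37207 μs.
Processing at 3 router(s): 3 × 2.3 ms = 6900 μs.
End-to-end = 7160 μs.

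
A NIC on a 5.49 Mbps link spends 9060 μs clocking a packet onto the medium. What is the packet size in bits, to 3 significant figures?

49700 bits

L = R × t_tx = 5490000 b/s × 0.00906 s = 49739.4 bits.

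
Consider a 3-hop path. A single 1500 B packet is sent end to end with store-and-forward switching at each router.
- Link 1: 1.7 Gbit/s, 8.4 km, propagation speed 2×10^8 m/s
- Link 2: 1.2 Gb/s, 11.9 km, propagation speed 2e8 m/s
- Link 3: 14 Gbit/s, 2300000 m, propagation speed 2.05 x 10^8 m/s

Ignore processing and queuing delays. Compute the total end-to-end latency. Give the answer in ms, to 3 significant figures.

11.3 ms

L = 1500 × 8 = 12000 bits.
Transmission delays (L/R per hop): 0.00705882, 0.01, 0.000857143 ms; sum = 0.017916 ms.
Propagation delays (d/s per hop): 0.042, 0.0595, 11.2195 ms; sum = 11.321 ms.
End-to-end = 11.3 ms.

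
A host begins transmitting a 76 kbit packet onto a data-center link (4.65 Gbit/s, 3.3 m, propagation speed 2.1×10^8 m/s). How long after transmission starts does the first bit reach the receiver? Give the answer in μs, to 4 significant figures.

0.01571 μs

First bit experiences only propagation delay: d/s = 3.3/210000000 = 0.01571 μs.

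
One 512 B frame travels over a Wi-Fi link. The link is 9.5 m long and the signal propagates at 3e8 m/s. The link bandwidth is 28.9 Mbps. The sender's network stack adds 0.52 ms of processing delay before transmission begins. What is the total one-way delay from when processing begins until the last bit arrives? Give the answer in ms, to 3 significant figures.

L = 512 × 8 = 4096 bits.
Transmission delay = L/R = 4096 / 28900000 = 0.14173 ms.
Propagation delay = d/s = 9.5 m / 300000000 m/s = 3.16667e-05 ms.
Plus processing delay 0.52 ms = 0.52 ms.
Total = 0.662 ms.

0.662 ms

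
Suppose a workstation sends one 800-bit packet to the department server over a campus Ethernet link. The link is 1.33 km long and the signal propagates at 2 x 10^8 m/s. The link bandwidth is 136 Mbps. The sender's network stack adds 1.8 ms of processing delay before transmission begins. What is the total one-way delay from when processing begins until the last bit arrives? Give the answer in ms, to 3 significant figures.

1.81 ms

Transmission delay = L/R = 800 / 136000000 = 0.00588235 ms.
Propagation delay = d/s = 1330 m / 200000000 m/s = 0.00665 ms.
Plus processing delay 1.8 ms = 1.8 ms.
Total = 1.81 ms.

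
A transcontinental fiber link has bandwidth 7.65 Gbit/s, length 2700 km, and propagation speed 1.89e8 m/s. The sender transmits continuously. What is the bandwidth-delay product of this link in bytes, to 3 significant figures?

Propagation delay = 2700000 / 189000000 = 0.0142857 s.
BDP = R × t_prop = 7650000000 × 0.0142857 = 109286000 bits.
In bytes: 109286000/8 = 13700000 bytes.

13700000 bytes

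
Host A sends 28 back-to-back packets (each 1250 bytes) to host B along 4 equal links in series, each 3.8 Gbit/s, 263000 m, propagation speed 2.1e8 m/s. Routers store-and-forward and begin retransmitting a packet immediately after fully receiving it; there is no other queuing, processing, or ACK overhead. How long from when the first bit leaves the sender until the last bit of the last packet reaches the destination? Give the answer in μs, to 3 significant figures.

5090 μs

Per-hop transmission t_tx = L/R = 10000/3800000000 = 2.63158 μs.
Per-hop propagation t_prop = 263000/210000000 = 1252.38 μs.
Pipeline fill: first packet needs 4·t_tx to clear all hops; remaining 27 packets each add one t_tx.
Total = (4+28-1)·t_tx + 4·t_prop = 31·2.63158 + 4·1252.38 = 5090 μs.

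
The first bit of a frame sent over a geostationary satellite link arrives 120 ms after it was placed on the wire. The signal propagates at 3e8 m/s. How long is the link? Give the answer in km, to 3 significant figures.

d = s × t_prop = 300000000 × 0.12 = 36000 km.

36000 km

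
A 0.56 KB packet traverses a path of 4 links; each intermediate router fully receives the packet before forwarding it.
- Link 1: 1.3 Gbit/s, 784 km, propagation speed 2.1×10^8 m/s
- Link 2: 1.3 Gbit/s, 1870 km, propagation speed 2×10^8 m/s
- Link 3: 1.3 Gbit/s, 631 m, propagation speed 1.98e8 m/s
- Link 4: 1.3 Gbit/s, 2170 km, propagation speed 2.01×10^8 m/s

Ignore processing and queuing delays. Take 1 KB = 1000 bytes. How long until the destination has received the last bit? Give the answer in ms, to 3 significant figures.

L = 4480 bits.
Transmission delay per hop = L/R = 4480/1300000000 = 0.00344615 ms; 4 hops → 0.0137846 ms.
Propagation delays (d/s per hop): 3.73333, 9.35, 0.00318687, 10.796 ms; sum = 23.8825 ms.
End-to-end = 23.9 ms.

23.9 ms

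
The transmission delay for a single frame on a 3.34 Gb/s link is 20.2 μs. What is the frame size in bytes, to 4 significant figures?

8434 bytes

L = R × t_tx = 3340000000 b/s × 2.02e-05 s = 67468 bits.
In bytes: 67468 / 8 = 8434 bytes.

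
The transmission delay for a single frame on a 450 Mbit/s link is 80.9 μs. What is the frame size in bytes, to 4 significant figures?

4551 bytes

L = R × t_tx = 450000000 b/s × 8.09e-05 s = 36405 bits.
In bytes: 36405 / 8 = 4551 bytes.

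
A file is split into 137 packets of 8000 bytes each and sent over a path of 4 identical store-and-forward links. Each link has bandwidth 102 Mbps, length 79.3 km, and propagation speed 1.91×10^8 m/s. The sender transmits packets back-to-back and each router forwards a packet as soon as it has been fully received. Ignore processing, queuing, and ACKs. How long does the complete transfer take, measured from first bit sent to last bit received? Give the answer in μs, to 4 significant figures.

Per-hop transmission t_tx = L/R = 64000/102000000 = 627.451 μs.
Per-hop propagation t_prop = 79300/191000000 = 415.183 μs.
Pipeline fill: first packet needs 4·t_tx to clear all hops; remaining 136 packets each add one t_tx.
Total = (4+137-1)·t_tx + 4·t_prop = 140·627.451 + 4·415.183 = 89500 μs.

89500 μs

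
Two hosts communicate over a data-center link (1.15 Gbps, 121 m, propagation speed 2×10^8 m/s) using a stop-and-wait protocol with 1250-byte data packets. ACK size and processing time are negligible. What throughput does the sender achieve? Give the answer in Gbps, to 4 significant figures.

t_tx = L/R = 10000/1150000000 = 8.69565e-06 s.
t_prop = 121/200000000 = 6.05e-07 s; RTT = 1.21e-06 s.
Cycle = t_tx + RTT = 9.90565e-06 s.
Throughput = L / cycle = 10000 / 9.90565e-06 = 1.010 Gbps.

1.010 Gbps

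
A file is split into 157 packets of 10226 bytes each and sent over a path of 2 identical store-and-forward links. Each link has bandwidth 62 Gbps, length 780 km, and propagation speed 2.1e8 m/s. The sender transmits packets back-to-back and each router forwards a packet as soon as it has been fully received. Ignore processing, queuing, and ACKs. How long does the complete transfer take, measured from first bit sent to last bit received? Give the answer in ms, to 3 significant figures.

7.64 ms

Per-hop transmission t_tx = L/R = 81808/62000000000 = 0.00131948 ms.
Per-hop propagation t_prop = 780000/210000000 = 3.71429 ms.
Pipeline fill: first packet needs 2·t_tx to clear all hops; remaining 156 packets each add one t_tx.
Total = (2+157-1)·t_tx + 2·t_prop = 158·0.00131948 + 2·3.71429 = 7.64 ms.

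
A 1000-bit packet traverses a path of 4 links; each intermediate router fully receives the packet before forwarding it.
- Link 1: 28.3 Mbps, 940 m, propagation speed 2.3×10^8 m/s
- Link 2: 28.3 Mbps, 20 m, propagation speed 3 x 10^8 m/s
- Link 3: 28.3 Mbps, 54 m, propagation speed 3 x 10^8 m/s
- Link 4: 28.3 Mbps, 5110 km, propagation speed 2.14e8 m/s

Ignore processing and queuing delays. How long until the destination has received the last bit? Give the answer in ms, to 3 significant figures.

Transmission delay per hop = L/R = 1000/28300000 = 0.0353357 ms; 4 hops → 0.141343 ms.
Propagation delays (d/s per hop): 0.00408696, 6.66667e-05, 0.00018, 23.8785 ms; sum = 23.8828 ms.
End-to-end = 24.0 ms.

24.0 ms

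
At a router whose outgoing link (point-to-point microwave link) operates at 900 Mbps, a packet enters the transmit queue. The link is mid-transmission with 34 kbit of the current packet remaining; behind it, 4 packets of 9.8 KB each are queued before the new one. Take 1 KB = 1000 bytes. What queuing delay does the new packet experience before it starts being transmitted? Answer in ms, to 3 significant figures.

Each queued packet: L/R = 78400/900000000 = 0.0871111 ms.
4 queued → 0.348444 ms.
Plus remaining 34000 bits of current packet: 0.0377778 ms.
Queuing delay = 0.386 ms.

0.386 ms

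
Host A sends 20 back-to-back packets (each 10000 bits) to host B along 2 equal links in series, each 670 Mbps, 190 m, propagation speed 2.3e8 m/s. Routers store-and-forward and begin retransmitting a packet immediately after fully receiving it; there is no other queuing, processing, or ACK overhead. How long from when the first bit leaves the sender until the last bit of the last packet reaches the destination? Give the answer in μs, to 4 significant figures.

315.1 μs

Per-hop transmission t_tx = L/R = 10000/670000000 = 14.9254 μs.
Per-hop propagation t_prop = 190/2.3e+08 = 0.826087 μs.
Pipeline fill: first packet needs 2·t_tx to clear all hops; remaining 19 packets each add one t_tx.
Total = (2+20-1)·t_tx + 2·t_prop = 21·14.9254 + 2·0.826087 = 315.1 μs.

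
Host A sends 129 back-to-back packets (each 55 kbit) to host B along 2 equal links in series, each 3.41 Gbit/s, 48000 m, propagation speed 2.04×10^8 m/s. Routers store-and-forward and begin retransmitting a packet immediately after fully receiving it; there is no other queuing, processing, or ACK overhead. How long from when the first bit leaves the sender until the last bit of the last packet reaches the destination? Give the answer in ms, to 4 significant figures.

Per-hop transmission t_tx = L/R = 55000/3410000000 = 0.016129 ms.
Per-hop propagation t_prop = 48000/204000000 = 0.235294 ms.
Pipeline fill: first packet needs 2·t_tx to clear all hops; remaining 128 packets each add one t_tx.
Total = (2+129-1)·t_tx + 2·t_prop = 130·0.016129 + 2·0.235294 = 2.567 ms.

2.567 ms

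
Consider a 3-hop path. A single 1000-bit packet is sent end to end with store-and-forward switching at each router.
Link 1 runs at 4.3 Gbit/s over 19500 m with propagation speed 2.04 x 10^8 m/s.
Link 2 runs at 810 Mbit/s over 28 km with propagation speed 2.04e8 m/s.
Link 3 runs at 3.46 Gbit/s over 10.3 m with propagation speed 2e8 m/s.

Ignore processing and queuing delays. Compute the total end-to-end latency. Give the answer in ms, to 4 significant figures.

Transmission delays (L/R per hop): 0.000232558, 0.00123457, 0.000289017 ms; sum = 0.00175614 ms.
Propagation delays (d/s per hop): 0.0955882, 0.137255, 5.15e-05 ms; sum = 0.232895 ms.
End-to-end = 0.2347 ms.

0.2347 ms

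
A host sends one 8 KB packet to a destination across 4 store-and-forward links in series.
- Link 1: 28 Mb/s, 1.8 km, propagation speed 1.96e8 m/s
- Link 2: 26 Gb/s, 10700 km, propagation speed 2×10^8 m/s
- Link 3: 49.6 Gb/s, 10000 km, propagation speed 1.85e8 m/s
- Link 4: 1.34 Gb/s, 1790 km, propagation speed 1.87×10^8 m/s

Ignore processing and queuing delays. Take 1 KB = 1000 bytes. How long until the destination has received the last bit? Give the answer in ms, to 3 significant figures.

L = 64000 bits.
Transmission delays (L/R per hop): 2.28571, 0.00246154, 0.00129032, 0.0477612 ms; sum = 2.33723 ms.
Propagation delays (d/s per hop): 0.00918367, 53.5, 54.0541, 9.57219 ms; sum = 117.135 ms.
End-to-end = 119 ms.

119 ms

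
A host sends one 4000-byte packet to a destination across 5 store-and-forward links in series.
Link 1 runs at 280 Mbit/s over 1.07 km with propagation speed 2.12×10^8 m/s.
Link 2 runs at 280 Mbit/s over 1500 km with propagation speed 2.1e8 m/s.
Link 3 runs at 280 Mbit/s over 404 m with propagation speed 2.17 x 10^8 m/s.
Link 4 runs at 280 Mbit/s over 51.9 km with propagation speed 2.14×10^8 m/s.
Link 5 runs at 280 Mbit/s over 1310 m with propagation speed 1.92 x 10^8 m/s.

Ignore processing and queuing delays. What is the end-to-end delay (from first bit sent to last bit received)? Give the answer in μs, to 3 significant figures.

L = 4000 × 8 = 32000 bits.
Transmission delay per hop = L/R = 32000/280000000 = 114.286 μs; 5 hops → 571.429 μs.
Propagation delays (d/s per hop): 5.04717, 7142.86, 1.86175, 242.523, 6.82292 μs; sum = 7399.11 μs.
End-to-end = 7970 μs.

7970 μs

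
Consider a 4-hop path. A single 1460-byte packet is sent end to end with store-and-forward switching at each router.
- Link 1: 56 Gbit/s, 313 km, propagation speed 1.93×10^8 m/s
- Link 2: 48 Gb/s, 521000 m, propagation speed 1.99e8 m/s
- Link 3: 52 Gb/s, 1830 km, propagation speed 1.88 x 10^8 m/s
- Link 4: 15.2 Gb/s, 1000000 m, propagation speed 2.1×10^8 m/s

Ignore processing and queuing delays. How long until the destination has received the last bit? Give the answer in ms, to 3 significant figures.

18.7 ms

L = 1460 × 8 = 11680 bits.
Transmission delays (L/R per hop): 0.000208571, 0.000243333, 0.000224615, 0.000768421 ms; sum = 0.00144494 ms.
Propagation delays (d/s per hop): 1.62176, 2.61809, 9.73404, 4.7619 ms; sum = 18.7358 ms.
End-to-end = 18.7 ms.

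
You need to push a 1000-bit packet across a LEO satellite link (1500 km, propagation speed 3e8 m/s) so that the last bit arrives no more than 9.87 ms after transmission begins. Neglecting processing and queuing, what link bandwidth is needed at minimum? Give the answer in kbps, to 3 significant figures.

205 kbps

Propagation delay = 1500000 / 300000000 = 5 ms.
Transmission budget = 9.87 − 5 = 4.87 ms.
R ≥ L / t_tx = 1000 bits / 0.00487 s = 205 kbps.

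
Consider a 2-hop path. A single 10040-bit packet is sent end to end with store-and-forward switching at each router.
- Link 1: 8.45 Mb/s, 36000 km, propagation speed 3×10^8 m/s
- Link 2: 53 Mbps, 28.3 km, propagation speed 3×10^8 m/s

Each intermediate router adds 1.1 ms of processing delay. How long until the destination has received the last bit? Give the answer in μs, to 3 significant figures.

123000 μs

Transmission delays (L/R per hop): 1188.17, 189.434 μs; sum = 1377.6 μs.
Propagation delays (d/s per hop): 120000, 94.3333 μs; sum = 120094 μs.
Processing at 1 router(s): 1 × 1.1 ms = 1100 μs.
End-to-end = 123000 μs.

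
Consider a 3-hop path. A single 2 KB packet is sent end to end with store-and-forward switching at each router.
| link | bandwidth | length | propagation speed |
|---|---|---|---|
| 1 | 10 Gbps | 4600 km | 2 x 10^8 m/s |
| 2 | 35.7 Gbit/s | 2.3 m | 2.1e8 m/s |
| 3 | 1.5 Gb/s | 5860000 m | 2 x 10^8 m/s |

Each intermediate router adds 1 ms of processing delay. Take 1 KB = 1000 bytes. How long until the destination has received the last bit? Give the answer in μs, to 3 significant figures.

L = 16000 bits.
Transmission delays (L/R per hop): 1.6, 0.448179, 10.6667 μs; sum = 12.7148 μs.
Propagation delays (d/s per hop): 23000, 0.0109524, 29300 μs; sum = 52300 μs.
Processing at 2 router(s): 2 × 1 ms = 2000 μs.
End-to-end = 54300 μs.

54300 μs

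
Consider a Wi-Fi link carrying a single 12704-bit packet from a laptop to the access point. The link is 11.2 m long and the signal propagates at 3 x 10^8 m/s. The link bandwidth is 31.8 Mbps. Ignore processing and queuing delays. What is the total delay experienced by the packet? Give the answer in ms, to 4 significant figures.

0.3995 ms

Transmission delay = L/R = 12704 / 31800000 = 0.399497 ms.
Propagation delay = d/s = 11.2 m / 300000000 m/s = 3.73333e-05 ms.
Total = 0.3995 ms.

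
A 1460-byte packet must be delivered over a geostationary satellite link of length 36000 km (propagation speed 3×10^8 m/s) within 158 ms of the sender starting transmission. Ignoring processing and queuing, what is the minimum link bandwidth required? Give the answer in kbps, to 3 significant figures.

L = 11680 bits.
Propagation delay = 36000000 / 300000000 = 120 ms.
Transmission budget = 158 − 120 = 38 ms.
R ≥ L / t_tx = 11680 bits / 0.038 s = 307 kbps.

307 kbps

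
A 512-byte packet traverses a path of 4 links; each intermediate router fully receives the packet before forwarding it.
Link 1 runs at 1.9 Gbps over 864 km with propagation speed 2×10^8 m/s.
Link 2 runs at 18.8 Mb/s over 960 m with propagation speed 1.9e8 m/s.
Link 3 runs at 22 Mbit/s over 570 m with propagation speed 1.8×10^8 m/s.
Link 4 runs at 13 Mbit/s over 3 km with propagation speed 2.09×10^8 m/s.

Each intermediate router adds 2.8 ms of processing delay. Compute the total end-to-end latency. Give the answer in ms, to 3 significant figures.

L = 512 × 8 = 4096 bits.
Transmission delays (L/R per hop): 0.00215579, 0.217872, 0.186182, 0.315077 ms; sum = 0.721287 ms.
Propagation delays (d/s per hop): 4.32, 0.00505263, 0.00316667, 0.0143541 ms; sum = 4.34257 ms.
Processing at 3 router(s): 3 × 2.8 ms = 8.4 ms.
End-to-end = 13.5 ms.

13.5 ms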